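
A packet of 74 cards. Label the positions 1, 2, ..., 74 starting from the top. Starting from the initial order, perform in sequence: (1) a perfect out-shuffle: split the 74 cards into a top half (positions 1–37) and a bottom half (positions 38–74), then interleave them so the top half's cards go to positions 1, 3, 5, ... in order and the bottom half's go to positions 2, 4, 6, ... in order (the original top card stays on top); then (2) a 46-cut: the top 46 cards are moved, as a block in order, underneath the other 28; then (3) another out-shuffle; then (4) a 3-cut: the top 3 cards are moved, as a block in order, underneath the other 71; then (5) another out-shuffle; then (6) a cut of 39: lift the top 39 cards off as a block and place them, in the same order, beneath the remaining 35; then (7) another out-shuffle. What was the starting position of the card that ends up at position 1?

Undo the operations in reverse order, starting from position 1:
  undo op 7 (out-shuffle, from top half): 1 ← 1
  undo op 6 (cut 39): 1 ← 40
  undo op 5 (out-shuffle, from bottom half): 40 ← 57
  undo op 4 (cut 3): 57 ← 60
  undo op 3 (out-shuffle, from bottom half): 60 ← 67
  undo op 2 (cut 46): 67 ← 39
  undo op 1 (out-shuffle, from top half): 39 ← 20
So the card at position 1 came from original position 20.

20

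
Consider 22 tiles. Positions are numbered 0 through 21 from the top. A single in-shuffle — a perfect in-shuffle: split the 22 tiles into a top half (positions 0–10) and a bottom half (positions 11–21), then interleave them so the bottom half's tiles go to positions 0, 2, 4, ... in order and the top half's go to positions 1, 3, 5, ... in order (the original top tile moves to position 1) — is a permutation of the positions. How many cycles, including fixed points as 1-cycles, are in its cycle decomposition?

Trace each unvisited position around until it returns:
(0 1 3 7 15 8 ... len 11) (4 9 19 16 10 21 ... len 11)
2 cycles in total.

2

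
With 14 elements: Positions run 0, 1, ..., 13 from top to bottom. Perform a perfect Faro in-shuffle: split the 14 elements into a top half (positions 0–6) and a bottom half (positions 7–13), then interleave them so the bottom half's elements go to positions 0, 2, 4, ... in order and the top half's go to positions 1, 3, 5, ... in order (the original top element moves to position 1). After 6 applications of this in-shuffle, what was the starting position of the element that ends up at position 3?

0

Work backwards from position 3, undoing one in-shuffle at a time:
3 ← 1 ← 0 ← 7 ← 3 ← 1 ← 0
So the element now at position 3 started at position 0.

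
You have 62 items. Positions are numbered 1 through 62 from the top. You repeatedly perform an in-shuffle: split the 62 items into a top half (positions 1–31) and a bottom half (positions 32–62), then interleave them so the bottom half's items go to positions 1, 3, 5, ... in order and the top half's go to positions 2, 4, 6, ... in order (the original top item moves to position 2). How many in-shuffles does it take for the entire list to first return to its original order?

6

The in-shuffle permutes the 62 positions with cycle lengths [2, 3, 3, 6, 6, 6, 6, 6, 6, 6, 6, 6].
Every item is home exactly when every cycle has completed a whole number of laps, i.e. after lcm(2, 3, 6) = 6 in-shuffles.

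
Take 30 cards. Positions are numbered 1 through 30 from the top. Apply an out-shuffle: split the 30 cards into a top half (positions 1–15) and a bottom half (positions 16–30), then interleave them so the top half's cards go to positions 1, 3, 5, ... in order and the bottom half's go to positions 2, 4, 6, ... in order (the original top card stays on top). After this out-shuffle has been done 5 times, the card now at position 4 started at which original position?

2

Work backwards from position 4, undoing one out-shuffle at a time:
4 ← 17 ← 9 ← 5 ← 3 ← 2
So the card now at position 4 started at position 2.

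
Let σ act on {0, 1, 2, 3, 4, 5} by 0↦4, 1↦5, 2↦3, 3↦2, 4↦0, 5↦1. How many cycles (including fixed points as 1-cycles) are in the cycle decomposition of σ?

Cycle decomposition: (0 4) (1 5) (2 3).
3 cycles.

3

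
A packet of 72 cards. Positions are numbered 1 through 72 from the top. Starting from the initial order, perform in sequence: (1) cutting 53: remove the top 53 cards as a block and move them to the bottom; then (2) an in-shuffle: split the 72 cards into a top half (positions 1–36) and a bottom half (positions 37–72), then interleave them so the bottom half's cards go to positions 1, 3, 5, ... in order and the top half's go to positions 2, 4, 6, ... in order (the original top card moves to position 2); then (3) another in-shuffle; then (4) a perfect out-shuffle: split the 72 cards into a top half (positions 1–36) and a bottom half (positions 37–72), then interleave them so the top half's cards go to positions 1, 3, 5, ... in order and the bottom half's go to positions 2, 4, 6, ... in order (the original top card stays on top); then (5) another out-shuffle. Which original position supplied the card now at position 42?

43

Undo the operations in reverse order, starting from position 42:
  undo op 5 (out-shuffle, from bottom half): 42 ← 57
  undo op 4 (out-shuffle, from top half): 57 ← 29
  undo op 3 (in-shuffle, from bottom half): 29 ← 51
  undo op 2 (in-shuffle, from bottom half): 51 ← 62
  undo op 1 (cut 53): 62 ← 43
So the card at position 42 came from original position 43.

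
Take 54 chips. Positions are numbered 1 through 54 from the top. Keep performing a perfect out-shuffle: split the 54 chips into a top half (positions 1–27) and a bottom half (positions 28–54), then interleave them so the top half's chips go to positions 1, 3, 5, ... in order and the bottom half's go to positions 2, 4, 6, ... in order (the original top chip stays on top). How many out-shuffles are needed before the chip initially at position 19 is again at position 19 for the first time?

Follow position 19 under repeated out-shuffles:
19 → 37 → 20 → 39 → 24 → 47 → 40 → 26 → ... → 19 (length 52)
It first returns after 52 out-shuffles.

52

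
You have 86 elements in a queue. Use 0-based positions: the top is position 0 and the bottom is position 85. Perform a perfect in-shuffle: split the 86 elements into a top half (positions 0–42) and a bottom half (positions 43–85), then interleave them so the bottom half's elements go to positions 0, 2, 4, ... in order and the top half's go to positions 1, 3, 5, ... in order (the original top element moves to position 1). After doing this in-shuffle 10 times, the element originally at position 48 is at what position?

63

Track the element's position through each in-shuffle:
48 → 10 → 21 → 43 → 0 → 1 → 3 → 7 → 15 → 31 → 63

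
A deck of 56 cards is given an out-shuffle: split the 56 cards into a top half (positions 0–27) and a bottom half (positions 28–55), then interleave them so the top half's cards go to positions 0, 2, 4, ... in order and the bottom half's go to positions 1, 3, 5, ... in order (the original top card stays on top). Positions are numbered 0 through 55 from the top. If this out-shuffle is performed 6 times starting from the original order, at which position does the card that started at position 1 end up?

9

Track the card's position through each out-shuffle:
1 → 2 → 4 → 8 → 16 → 32 → 9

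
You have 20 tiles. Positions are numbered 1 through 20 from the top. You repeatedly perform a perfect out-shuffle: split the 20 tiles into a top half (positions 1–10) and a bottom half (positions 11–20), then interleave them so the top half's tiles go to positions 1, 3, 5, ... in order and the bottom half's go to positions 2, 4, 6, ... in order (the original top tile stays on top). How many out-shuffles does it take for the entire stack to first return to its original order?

18

The out-shuffle permutes the 20 positions with cycle lengths [1, 1, 18].
Every tile is home exactly when every cycle has completed a whole number of laps, i.e. after lcm(1, 18) = 18 out-shuffles.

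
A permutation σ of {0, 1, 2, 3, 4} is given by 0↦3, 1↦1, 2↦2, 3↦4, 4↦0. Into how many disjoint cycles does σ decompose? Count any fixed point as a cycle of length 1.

Cycle decomposition: (0 3 4) (1) (2).
3 cycles.

3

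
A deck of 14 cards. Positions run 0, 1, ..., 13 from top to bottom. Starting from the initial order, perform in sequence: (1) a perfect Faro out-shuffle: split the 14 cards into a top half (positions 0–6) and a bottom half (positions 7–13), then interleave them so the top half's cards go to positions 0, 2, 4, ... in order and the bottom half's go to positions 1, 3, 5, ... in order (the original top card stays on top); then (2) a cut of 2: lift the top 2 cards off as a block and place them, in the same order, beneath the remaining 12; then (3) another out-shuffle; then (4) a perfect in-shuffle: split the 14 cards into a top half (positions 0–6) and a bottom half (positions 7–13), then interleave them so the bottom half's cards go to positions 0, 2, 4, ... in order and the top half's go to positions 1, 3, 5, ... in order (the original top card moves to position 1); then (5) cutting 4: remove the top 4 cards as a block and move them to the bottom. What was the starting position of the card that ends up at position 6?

Undo the operations in reverse order, starting from position 6:
  undo op 5 (cut 4): 6 ← 10
  undo op 4 (in-shuffle, from bottom half): 10 ← 12
  undo op 3 (out-shuffle, from top half): 12 ← 6
  undo op 2 (cut 2): 6 ← 8
  undo op 1 (out-shuffle, from top half): 8 ← 4
So the card at position 6 came from original position 4.

4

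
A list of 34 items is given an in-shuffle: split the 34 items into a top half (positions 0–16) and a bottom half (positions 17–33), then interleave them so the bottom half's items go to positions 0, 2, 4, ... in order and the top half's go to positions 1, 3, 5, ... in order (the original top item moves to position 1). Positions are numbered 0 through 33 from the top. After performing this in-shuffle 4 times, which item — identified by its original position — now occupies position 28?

3

Work backwards from position 28, undoing one in-shuffle at a time:
28 ← 31 ← 15 ← 7 ← 3
So the item now at position 28 started at position 3.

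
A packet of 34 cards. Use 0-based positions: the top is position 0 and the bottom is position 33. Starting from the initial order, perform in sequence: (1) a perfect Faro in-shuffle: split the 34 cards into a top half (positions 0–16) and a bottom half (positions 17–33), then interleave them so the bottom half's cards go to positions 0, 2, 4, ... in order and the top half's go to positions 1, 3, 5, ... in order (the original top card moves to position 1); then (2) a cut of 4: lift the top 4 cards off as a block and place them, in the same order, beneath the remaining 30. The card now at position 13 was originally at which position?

Undo the operations in reverse order, starting from position 13:
  undo op 2 (cut 4): 13 ← 17
  undo op 1 (in-shuffle, from top half): 17 ← 8
So the card at position 13 came from original position 8.

8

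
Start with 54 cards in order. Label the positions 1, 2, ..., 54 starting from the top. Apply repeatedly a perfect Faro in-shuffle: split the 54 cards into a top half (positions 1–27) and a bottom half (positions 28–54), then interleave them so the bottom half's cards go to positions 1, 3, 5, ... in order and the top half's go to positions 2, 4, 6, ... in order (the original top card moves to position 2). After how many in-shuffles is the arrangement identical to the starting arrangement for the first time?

The in-shuffle permutes the 54 positions with cycle lengths [4, 10, 20, 20].
Every card is home exactly when every cycle has completed a whole number of laps, i.e. after lcm(4, 10, 20) = 20 in-shuffles.

20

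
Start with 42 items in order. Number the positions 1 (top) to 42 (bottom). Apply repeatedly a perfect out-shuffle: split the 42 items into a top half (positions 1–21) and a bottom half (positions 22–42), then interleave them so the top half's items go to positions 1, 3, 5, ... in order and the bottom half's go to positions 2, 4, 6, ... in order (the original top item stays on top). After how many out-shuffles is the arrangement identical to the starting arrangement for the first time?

The out-shuffle permutes the 42 positions with cycle lengths [1, 1, 20, 20].
Every item is home exactly when every cycle has completed a whole number of laps, i.e. after lcm(1, 20) = 20 out-shuffles.

20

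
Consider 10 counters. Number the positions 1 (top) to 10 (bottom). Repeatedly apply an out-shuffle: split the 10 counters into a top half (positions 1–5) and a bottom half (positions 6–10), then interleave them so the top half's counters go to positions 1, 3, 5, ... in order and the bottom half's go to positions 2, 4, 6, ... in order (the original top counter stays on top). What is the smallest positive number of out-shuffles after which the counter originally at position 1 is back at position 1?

1

Position 1 is fixed by the out-shuffle; it is already back after 1 application.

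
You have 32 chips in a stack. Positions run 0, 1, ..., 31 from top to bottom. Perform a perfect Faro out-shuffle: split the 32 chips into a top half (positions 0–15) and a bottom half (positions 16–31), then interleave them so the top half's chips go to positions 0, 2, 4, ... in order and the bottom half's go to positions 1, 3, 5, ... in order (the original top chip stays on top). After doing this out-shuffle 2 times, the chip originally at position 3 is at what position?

12

Track the chip's position through each out-shuffle:
3 → 6 → 12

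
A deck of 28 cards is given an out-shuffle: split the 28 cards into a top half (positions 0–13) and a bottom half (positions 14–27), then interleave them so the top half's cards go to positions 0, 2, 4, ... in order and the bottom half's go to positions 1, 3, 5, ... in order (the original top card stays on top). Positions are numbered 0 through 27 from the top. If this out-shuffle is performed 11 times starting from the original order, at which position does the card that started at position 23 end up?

Track the card's position through each out-shuffle:
23 → 19 → 11 → 22 → 17 → 7 → 14 → 1 → 2 → 4 → 8 → 16

16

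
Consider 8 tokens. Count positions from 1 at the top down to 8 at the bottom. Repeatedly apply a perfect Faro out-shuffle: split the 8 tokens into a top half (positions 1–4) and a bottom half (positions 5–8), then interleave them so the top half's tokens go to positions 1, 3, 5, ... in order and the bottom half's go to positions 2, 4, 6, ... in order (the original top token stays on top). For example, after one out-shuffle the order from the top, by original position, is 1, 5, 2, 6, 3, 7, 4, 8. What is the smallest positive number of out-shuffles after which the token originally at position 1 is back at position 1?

Position 1 is fixed by the out-shuffle; it is already back after 1 application.

1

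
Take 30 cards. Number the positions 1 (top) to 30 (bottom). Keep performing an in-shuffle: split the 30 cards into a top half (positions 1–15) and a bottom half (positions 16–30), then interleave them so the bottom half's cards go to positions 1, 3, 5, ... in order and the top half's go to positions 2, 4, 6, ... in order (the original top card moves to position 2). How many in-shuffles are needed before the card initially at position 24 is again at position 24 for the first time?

Follow position 24 under repeated in-shuffles:
24 → 17 → 3 → 6 → 12 → 24
It first returns after 5 in-shuffles.

5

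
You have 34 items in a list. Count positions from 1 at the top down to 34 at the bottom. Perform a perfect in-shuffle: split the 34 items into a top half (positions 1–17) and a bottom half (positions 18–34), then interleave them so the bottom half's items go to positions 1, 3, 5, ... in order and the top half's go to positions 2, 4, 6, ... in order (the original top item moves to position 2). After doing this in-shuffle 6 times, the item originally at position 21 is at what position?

Track the item's position through each in-shuffle:
21 → 7 → 14 → 28 → 21 → 7 → 14

14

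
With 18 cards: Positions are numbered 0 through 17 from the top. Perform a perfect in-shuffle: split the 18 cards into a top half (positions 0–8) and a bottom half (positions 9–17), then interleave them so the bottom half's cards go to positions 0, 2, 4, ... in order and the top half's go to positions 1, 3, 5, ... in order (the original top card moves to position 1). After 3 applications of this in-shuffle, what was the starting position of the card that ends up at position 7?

Work backwards from position 7, undoing one in-shuffle at a time:
7 ← 3 ← 1 ← 0
So the card now at position 7 started at position 0.

0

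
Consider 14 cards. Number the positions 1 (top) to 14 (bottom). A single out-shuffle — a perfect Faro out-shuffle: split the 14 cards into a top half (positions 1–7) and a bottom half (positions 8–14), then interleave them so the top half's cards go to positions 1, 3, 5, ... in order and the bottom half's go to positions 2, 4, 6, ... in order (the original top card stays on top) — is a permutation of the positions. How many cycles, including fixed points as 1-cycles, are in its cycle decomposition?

3

Trace each unvisited position around until it returns:
(1) (2 3 5 9 4 7 ... len 12) (14)
3 cycles in total.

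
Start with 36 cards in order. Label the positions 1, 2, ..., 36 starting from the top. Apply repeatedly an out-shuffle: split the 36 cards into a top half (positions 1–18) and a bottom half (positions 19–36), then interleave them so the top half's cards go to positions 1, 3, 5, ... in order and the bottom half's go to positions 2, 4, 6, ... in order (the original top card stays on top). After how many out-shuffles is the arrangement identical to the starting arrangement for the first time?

The out-shuffle permutes the 36 positions with cycle lengths [1, 1, 3, 3, 4, 12, 12].
Every card is home exactly when every cycle has completed a whole number of laps, i.e. after lcm(1, 3, 4, 12) = 12 out-shuffles.

12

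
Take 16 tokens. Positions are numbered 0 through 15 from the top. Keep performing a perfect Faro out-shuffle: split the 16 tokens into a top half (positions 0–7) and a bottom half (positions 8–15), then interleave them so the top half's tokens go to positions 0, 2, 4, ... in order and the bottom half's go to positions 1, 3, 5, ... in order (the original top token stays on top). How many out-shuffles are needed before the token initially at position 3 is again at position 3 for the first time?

Follow position 3 under repeated out-shuffles:
3 → 6 → 12 → 9 → 3
It first returns after 4 out-shuffles.

4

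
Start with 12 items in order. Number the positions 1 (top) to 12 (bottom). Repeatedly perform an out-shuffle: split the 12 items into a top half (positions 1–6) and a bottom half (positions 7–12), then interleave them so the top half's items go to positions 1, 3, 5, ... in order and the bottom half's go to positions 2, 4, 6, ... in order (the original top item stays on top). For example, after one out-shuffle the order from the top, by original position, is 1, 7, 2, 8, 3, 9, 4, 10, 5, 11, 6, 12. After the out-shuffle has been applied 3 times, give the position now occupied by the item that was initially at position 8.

2

Track the item's position through each out-shuffle:
8 → 4 → 7 → 2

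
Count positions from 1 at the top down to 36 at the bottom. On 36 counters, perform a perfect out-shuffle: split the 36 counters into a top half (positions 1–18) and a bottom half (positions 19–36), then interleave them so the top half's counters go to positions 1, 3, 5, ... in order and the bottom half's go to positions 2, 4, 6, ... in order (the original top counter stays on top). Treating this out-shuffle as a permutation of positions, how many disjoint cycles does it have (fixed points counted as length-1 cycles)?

Trace each unvisited position around until it returns:
(1) (2 3 5 9 17 33 ... len 12) (4 7 13 25 14 27 ... len 12) (6 11 21) (8 15 29 22) (16 31 26) (36)
7 cycles in total.

7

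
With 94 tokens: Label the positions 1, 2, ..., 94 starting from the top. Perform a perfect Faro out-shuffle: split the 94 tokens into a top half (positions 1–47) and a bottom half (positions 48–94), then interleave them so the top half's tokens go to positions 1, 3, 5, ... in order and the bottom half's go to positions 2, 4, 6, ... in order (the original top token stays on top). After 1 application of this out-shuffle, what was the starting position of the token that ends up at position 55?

28

Work backwards from position 55, undoing one out-shuffle at a time:
55 ← 28
So the token now at position 55 started at position 28.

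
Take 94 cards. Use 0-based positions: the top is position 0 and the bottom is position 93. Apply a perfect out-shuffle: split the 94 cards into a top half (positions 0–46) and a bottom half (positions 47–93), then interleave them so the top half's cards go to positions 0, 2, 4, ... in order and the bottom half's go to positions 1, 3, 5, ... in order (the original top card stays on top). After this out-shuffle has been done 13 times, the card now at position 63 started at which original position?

Work backwards from position 63, undoing one out-shuffle at a time:
63 ← 78 ← 39 ← 66 ← 33 ← ... ← 66 (13 steps).
So the card now at position 63 started at position 66.

66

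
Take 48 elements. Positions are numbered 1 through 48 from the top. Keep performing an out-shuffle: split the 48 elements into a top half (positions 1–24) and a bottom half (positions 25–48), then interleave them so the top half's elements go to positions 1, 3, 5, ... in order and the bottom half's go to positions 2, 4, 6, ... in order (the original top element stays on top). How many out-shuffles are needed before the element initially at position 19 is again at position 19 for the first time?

Follow position 19 under repeated out-shuffles:
19 → 37 → 26 → 4 → 7 → 13 → 25 → 2 → ... → 19 (length 23)
It first returns after 23 out-shuffles.

23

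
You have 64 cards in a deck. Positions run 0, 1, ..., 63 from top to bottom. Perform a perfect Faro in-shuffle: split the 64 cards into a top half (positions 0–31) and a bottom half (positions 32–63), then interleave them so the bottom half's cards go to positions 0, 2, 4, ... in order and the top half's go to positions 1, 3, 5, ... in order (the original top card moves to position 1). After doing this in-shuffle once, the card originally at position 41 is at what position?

18

Track the card's position through each in-shuffle:
41 → 18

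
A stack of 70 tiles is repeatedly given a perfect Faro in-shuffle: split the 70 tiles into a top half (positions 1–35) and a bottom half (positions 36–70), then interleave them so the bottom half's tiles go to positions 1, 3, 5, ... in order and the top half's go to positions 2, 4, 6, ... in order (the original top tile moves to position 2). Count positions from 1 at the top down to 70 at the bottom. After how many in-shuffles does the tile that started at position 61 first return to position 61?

35

Follow position 61 under repeated in-shuffles:
61 → 51 → 31 → 62 → 53 → 35 → 70 → 69 → ... → 61 (length 35)
It first returns after 35 in-shuffles.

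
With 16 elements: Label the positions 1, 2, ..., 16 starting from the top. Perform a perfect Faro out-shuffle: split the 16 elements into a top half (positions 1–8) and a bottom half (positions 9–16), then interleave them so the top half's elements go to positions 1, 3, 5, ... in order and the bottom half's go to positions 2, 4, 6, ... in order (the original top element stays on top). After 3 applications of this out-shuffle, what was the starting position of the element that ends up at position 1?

1

Work backwards from position 1, undoing one out-shuffle at a time:
1 ← 1 ← 1 ← 1
So the element now at position 1 started at position 1.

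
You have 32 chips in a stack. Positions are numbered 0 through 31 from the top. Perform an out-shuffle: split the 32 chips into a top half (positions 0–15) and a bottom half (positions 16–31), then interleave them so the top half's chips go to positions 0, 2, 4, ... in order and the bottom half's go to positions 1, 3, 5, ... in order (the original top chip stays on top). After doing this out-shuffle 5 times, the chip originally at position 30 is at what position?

30

Track the chip's position through each out-shuffle:
30 → 29 → 27 → 23 → 15 → 30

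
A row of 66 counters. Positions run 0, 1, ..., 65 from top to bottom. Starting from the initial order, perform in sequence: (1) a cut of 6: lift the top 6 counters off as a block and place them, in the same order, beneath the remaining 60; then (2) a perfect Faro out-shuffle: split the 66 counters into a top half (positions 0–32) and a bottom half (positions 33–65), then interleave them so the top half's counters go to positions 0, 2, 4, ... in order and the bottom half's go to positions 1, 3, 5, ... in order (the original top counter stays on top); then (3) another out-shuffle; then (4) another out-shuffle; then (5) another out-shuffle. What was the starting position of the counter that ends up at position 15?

11

Undo the operations in reverse order, starting from position 15:
  undo op 5 (out-shuffle, from bottom half): 15 ← 40
  undo op 4 (out-shuffle, from top half): 40 ← 20
  undo op 3 (out-shuffle, from top half): 20 ← 10
  undo op 2 (out-shuffle, from top half): 10 ← 5
  undo op 1 (cut 6): 5 ← 11
So the counter at position 15 came from original position 11.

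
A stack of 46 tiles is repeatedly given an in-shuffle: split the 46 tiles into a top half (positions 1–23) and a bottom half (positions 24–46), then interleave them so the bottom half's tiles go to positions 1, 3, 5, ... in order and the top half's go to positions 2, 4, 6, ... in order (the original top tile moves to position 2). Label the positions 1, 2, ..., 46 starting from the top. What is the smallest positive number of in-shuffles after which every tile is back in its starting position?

The in-shuffle permutes the 46 positions with cycle lengths [23, 23].
Every tile is home exactly when every cycle has completed a whole number of laps, i.e. after lcm(23) = 23 in-shuffles.

23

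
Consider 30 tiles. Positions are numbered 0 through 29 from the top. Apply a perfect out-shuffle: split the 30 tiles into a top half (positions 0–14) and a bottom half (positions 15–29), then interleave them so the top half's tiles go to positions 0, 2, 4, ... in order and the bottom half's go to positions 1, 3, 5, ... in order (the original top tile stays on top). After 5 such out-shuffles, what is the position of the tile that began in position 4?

12

Track the tile's position through each out-shuffle:
4 → 8 → 16 → 3 → 6 → 12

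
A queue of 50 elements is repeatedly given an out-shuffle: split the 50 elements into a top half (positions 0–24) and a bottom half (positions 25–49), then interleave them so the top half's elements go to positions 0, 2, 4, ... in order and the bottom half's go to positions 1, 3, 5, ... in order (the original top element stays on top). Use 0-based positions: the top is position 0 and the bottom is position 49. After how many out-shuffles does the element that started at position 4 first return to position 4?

21

Follow position 4 under repeated out-shuffles:
4 → 8 → 16 → 32 → 15 → 30 → 11 → 22 → ... → 4 (length 21)
It first returns after 21 out-shuffles.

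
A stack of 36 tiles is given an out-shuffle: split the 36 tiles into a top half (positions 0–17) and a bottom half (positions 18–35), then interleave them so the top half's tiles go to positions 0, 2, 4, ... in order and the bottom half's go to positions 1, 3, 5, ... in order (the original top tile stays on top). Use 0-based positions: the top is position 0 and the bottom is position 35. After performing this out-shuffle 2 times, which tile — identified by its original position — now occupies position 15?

Work backwards from position 15, undoing one out-shuffle at a time:
15 ← 25 ← 30
So the tile now at position 15 started at position 30.

30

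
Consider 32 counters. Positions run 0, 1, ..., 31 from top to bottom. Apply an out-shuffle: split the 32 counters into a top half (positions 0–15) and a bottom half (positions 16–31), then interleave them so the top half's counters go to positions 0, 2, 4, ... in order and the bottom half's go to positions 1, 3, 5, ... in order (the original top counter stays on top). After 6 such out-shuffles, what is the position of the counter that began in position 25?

19

Track the counter's position through each out-shuffle:
25 → 19 → 7 → 14 → 28 → 25 → 19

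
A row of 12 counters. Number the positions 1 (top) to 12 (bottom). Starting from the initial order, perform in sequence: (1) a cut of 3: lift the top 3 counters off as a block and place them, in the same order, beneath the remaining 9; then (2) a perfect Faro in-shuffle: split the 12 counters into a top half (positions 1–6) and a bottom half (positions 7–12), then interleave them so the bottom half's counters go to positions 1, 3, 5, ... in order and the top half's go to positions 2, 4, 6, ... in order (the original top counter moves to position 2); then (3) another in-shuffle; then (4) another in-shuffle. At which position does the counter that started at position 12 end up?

Track the counter from position 12 forward through each operation:
  after op 1 (cut 3): 12 → 9
  after op 2 (in-shuffle): 9 → 5
  after op 3 (in-shuffle): 5 → 10
  after op 4 (in-shuffle): 10 → 7

7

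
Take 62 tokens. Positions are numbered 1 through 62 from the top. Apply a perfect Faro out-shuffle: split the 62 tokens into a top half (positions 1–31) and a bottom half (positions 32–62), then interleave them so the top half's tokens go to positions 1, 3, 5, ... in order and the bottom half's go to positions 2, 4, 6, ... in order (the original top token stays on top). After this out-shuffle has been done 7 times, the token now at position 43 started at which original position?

Work backwards from position 43, undoing one out-shuffle at a time:
43 ← 22 ← 42 ← 52 ← 57 ← 29 ← 15 ← 8
So the token now at position 43 started at position 8.

8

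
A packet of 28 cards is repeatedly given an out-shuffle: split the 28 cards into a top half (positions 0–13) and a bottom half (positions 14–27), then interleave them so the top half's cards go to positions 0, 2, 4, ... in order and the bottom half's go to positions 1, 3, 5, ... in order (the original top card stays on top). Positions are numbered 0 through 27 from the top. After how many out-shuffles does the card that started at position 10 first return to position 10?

18

Follow position 10 under repeated out-shuffles:
10 → 20 → 13 → 26 → 25 → 23 → 19 → 11 → 22 → 17 → 7 → 14 → 1 → 2 → 4 → 8 → 16 → 5 → 10
It first returns after 18 out-shuffles.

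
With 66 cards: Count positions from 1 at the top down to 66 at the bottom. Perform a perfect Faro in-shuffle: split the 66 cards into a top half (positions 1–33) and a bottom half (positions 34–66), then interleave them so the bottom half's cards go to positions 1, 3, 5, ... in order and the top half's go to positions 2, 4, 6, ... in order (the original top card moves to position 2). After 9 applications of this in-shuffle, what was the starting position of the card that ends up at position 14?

Work backwards from position 14, undoing one in-shuffle at a time:
14 ← 7 ← 37 ← 52 ← 26 ← 13 ← 40 ← 20 ← 10 ← 5
So the card now at position 14 started at position 5.

5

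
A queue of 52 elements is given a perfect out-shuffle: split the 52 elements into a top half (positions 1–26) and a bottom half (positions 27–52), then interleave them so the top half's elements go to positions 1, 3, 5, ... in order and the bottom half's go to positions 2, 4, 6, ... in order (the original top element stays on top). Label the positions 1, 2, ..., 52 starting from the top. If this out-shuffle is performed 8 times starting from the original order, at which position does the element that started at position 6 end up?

Track the element's position through each out-shuffle:
6 → 11 → 21 → 41 → 30 → 8 → 15 → 29 → 6

6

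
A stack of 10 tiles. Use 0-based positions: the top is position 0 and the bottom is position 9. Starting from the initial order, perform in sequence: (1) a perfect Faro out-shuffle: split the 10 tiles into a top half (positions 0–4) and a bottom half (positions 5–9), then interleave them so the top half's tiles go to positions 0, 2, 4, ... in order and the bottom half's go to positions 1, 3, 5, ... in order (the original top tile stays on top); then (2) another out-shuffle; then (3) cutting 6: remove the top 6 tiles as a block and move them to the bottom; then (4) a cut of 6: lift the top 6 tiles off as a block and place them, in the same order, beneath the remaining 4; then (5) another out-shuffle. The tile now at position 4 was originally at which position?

1

Undo the operations in reverse order, starting from position 4:
  undo op 5 (out-shuffle, from top half): 4 ← 2
  undo op 4 (cut 6): 2 ← 8
  undo op 3 (cut 6): 8 ← 4
  undo op 2 (out-shuffle, from top half): 4 ← 2
  undo op 1 (out-shuffle, from top half): 2 ← 1
So the tile at position 4 came from original position 1.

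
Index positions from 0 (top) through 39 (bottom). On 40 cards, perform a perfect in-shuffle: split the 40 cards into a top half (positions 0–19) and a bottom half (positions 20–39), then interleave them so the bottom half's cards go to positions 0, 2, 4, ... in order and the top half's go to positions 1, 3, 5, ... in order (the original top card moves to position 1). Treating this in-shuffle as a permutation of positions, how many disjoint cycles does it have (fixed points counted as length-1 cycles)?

Trace each unvisited position around until it returns:
(0 1 3 7 15 31 ... len 20) (2 5 11 23 6 13 ... len 20)
2 cycles in total.

2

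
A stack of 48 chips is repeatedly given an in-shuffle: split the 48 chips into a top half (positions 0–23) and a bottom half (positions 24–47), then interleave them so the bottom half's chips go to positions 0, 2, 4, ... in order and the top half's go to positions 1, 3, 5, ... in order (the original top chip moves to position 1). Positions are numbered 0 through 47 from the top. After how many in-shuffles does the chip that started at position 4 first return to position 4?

21

Follow position 4 under repeated in-shuffles:
4 → 9 → 19 → 39 → 30 → 12 → 25 → 2 → ... → 4 (length 21)
It first returns after 21 in-shuffles.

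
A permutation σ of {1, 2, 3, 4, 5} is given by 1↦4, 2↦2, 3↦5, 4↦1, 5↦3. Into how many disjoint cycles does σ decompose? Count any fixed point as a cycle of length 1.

Cycle decomposition: (1 4) (2) (3 5).
3 cycles.

3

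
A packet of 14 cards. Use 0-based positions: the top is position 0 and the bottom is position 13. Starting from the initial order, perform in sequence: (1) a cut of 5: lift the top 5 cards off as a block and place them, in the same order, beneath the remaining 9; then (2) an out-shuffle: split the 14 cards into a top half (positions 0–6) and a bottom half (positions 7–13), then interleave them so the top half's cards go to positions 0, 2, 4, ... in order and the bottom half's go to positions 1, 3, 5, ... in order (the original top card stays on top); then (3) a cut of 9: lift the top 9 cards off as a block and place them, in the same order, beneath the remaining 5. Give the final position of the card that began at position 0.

10

Track the card from position 0 forward through each operation:
  after op 1 (cut 5): 0 → 9
  after op 2 (out-shuffle): 9 → 5
  after op 3 (cut 9): 5 → 10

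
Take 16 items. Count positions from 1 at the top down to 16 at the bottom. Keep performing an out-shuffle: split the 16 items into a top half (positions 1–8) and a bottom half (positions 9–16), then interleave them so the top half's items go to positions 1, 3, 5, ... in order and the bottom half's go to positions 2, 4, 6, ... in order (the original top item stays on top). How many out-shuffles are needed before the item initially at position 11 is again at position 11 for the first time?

2

Follow position 11 under repeated out-shuffles:
11 → 6 → 11
It first returns after 2 out-shuffles.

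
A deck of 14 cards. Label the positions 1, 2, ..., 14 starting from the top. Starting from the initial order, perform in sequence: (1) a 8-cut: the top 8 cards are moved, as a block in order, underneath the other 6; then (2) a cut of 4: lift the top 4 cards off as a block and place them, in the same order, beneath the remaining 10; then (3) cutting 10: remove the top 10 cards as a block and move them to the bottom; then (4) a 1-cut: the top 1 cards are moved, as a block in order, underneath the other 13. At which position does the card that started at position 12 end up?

3

Track the card from position 12 forward through each operation:
  after op 1 (cut 8): 12 → 4
  after op 2 (cut 4): 4 → 14
  after op 3 (cut 10): 14 → 4
  after op 4 (cut 1): 4 → 3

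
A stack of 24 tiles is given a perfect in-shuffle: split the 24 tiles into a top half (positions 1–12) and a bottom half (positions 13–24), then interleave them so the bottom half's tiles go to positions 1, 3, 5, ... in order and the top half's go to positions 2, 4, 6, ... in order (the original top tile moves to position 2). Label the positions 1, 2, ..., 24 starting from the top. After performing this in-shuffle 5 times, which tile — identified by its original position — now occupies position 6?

8

Work backwards from position 6, undoing one in-shuffle at a time:
6 ← 3 ← 14 ← 7 ← 16 ← 8
So the tile now at position 6 started at position 8.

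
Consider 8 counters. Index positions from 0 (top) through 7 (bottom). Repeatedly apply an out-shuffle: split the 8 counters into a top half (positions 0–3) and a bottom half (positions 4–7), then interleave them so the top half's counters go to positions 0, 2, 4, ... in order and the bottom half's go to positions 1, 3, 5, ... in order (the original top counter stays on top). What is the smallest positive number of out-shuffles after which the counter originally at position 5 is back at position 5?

3

Follow position 5 under repeated out-shuffles:
5 → 3 → 6 → 5
It first returns after 3 out-shuffles.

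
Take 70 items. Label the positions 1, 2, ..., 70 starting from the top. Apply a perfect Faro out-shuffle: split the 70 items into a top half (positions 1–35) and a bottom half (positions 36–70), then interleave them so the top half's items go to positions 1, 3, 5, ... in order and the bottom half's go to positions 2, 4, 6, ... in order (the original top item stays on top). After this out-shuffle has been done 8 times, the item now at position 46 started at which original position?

Work backwards from position 46, undoing one out-shuffle at a time:
46 ← 58 ← 64 ← 67 ← 34 ← 52 ← 61 ← 31 ← 16
So the item now at position 46 started at position 16.

16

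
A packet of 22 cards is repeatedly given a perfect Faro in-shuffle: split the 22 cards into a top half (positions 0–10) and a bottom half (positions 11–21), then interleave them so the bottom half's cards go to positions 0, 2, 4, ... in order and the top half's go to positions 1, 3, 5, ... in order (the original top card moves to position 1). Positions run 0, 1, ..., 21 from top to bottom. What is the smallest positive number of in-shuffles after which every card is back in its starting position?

The in-shuffle permutes the 22 positions with cycle lengths [11, 11].
Every card is home exactly when every cycle has completed a whole number of laps, i.e. after lcm(11) = 11 in-shuffles.

11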